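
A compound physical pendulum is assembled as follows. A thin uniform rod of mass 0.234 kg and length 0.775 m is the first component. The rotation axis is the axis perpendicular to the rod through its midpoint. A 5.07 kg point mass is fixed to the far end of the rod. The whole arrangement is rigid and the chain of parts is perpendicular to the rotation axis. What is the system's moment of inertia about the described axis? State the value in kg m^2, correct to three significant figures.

Thin rod: I_cm = (1/12)ML² = (1/12)(0.234)(0.775)² = 0.011712 kg m^2; axis through the centre, so I = 0.011712 kg m^2.
Point mass: I_cm = 0; centre at d = 0.3875 m, so the parallel axis theorem gives I = 0 + (5.07)(0.3875)² = 0.76129 kg m^2.
Total I = 0.011712 + 0.76129 = 0.773 kg m^2.

0.773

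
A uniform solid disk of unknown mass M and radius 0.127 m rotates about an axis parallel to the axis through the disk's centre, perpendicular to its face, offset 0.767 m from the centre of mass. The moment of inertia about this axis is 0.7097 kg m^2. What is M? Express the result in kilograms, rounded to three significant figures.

1.19

I = I_cm + Md² = (1/2)MR² + Md² = M·[0.5·(0.127)² + (0.767)²] = M·0.59635.
So M = 0.7097 / 0.59635 = 1.1901 kg.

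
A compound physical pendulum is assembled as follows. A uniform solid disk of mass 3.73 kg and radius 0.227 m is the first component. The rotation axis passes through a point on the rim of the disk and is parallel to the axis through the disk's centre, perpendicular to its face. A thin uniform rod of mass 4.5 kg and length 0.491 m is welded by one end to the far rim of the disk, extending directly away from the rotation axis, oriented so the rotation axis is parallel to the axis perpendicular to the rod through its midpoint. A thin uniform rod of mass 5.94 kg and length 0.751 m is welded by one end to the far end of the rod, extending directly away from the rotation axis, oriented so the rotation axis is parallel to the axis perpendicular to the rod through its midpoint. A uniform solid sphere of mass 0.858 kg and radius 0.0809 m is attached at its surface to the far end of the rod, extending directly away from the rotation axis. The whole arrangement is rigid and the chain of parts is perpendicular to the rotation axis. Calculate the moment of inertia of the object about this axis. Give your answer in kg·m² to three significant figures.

15.9

Solid disk: I_cm = (1/2)MR² = (1/2)(3.73)(0.227)² = 0.096102 kg·m²; centre at d = 0.227 m, so I = I_cm + Md² gives I = 0.096102 + (3.73)(0.227)² = 0.2883 kg·m².
Thin rod: I_cm = (1/12)ML² = (1/12)(4.5)(0.491)² = 0.090405 kg·m²; centre at d = 0.227 + 0.227 + 0.2455 = 0.6995 m, so I = I_cm + Md² gives I = 0.090405 + (4.5)(0.6995)² = 2.2923 kg·m².
Thin rod: I_cm = (1/12)ML² = (1/12)(5.94)(0.751)² = 0.27918 kg·m²; centre at d = 0.227 + 0.227 + 0.2455 + 0.2455 + 0.3755 = 1.3205 m, so I = I_cm + Md² gives I = 0.27918 + (5.94)(1.3205)² = 10.637 kg·m².
Solid sphere: I_cm = (2/5)MR² = (2/5)(0.858)(0.0809)² = 0.0022462 kg·m²; centre at d = 0.227 + 0.227 + 0.2455 + 0.2455 + 0.3755 + 0.3755 + 0.0809 = 1.7769 m, so I = I_cm + Md² gives I = 0.0022462 + (0.858)(1.7769)² = 2.7113 kg·m².
Total I = 0.2883 + 2.2923 + 10.637 + 2.7113 = 15.929 kg·m².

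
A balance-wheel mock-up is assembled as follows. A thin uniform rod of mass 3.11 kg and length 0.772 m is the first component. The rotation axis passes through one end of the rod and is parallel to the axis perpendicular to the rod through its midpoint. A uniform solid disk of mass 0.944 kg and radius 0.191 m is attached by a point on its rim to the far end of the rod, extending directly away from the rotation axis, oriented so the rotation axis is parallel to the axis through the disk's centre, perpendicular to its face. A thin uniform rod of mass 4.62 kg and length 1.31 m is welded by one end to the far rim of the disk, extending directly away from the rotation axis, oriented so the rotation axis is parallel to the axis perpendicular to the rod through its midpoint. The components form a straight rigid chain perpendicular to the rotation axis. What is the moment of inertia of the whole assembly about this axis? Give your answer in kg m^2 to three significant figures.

Thin rod: I_cm = (1/12)ML² = (1/12)(3.11)(0.772)² = 0.15446 kg m^2; centre at d = 0.386 m, so I = I_cm + Md² gives I = 0.15446 + (3.11)(0.386)² = 0.61784 kg m^2.
Solid disk: I_cm = (1/2)MR² = (1/2)(0.944)(0.191)² = 0.017219 kg m^2; centre at d = 0.386 + 0.386 + 0.191 = 0.963 m, so I = I_cm + Md² gives I = 0.017219 + (0.944)(0.963)² = 0.89266 kg m^2.
Thin rod: I_cm = (1/12)ML² = (1/12)(4.62)(1.31)² = 0.6607 kg m^2; centre at d = 0.386 + 0.386 + 0.191 + 0.191 + 0.655 = 1.809 m, so I = I_cm + Md² gives I = 0.6607 + (4.62)(1.809)² = 15.78 kg m^2.
Total I = 0.61784 + 0.89266 + 15.78 = 17.29 kg m^2.

17.3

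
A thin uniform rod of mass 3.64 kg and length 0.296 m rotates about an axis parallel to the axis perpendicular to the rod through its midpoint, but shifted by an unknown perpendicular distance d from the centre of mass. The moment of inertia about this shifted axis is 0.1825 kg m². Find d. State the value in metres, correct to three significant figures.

0.207

About the centre-of-mass axis, I_cm = (1/12)ML² = (1/12)(3.64)(0.296)² = 0.026577 kg m².
Parallel axis theorem: I = I_cm + Md², so Md² = 0.1825 − 0.026577 = 0.15592 kg m².
d = √(0.15592 / 3.64) = 0.20697 m.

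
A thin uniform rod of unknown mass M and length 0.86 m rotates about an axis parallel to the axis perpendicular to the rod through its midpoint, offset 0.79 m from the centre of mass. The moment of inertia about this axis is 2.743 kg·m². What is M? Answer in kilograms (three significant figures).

4.00

I = I_cm + Md² = (1/12)ML² + Md² = M·[0.0833333·(0.86)² + (0.79)²] = M·0.68573.
So M = 2.743 / 0.68573 = 4.0001 kg.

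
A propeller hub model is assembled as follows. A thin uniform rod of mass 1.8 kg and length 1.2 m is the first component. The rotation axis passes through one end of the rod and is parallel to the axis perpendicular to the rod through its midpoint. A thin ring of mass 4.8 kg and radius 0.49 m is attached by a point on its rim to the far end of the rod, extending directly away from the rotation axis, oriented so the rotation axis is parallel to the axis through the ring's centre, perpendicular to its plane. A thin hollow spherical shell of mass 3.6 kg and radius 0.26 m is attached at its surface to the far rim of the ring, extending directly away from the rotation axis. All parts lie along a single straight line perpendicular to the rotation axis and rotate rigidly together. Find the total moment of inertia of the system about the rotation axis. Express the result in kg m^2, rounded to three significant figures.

Thin rod: I_cm = (1/12)ML² = (1/12)(1.8)(1.2)² = 0.216 kg m^2; centre at d = 0.6 m, so I = I_cm + Md² gives I = 0.216 + (1.8)(0.6)² = 0.864 kg m^2.
Thin ring: I_cm = MR² = (4.8)(0.49)² = 1.1525 kg m^2; centre at d = 0.6 + 0.6 + 0.49 = 1.69 m, so I = I_cm + Md² gives I = 1.1525 + (4.8)(1.69)² = 14.862 kg m^2.
Spherical shell: I_cm = (2/3)MR² = (2/3)(3.6)(0.26)² = 0.16224 kg m^2; centre at d = 0.6 + 0.6 + 0.49 + 0.49 + 0.26 = 2.44 m, so I = I_cm + Md² gives I = 0.16224 + (3.6)(2.44)² = 21.595 kg m^2.
Total I = 0.864 + 14.862 + 21.595 = 37.321 kg m^2.

37.3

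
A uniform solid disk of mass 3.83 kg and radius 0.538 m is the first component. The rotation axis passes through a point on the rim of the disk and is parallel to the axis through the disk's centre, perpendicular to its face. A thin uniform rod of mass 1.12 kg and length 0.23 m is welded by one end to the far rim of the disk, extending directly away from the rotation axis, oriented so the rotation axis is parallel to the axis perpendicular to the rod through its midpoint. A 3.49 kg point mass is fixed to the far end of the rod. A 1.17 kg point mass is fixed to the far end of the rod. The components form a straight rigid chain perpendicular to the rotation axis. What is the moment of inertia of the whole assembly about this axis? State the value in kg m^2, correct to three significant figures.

11.2

Solid disk: I_cm = (1/2)MR² = (1/2)(3.83)(0.538)² = 0.55429 kg m^2; centre at d = 0.538 m, so I = I_cm + Md² gives I = 0.55429 + (3.83)(0.538)² = 1.6629 kg m^2.
Thin rod: I_cm = (1/12)ML² = (1/12)(1.12)(0.23)² = 0.0049373 kg m^2; centre at d = 0.538 + 0.538 + 0.115 = 1.191 m, so I = I_cm + Md² gives I = 0.0049373 + (1.12)(1.191)² = 1.5936 kg m^2.
Point mass: I_cm = 0; centre at d = 0.538 + 0.538 + 0.115 + 0.115 = 1.306 m, so I = I_cm + Md² gives I = 0 + (3.49)(1.306)² = 5.9527 kg m^2.
Point mass: I_cm = 0; centre at d = 0.538 + 0.538 + 0.115 + 0.115 = 1.306 m, so I = I_cm + Md² gives I = 0 + (1.17)(1.306)² = 1.9956 kg m^2.
Total I = 1.6629 + 1.5936 + 5.9527 + 1.9956 = 11.205 kg m^2.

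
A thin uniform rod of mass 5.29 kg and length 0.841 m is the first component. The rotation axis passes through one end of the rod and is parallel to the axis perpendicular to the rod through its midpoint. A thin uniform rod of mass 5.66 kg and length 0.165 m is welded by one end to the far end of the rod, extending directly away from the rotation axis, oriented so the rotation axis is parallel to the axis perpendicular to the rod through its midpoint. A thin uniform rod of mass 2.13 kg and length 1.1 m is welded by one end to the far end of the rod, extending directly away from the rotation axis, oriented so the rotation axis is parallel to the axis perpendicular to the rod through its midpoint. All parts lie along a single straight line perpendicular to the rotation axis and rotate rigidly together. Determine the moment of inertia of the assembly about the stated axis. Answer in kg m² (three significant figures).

11.5

Thin rod: I_cm = (1/12)ML² = (1/12)(5.29)(0.841)² = 0.31179 kg m²; centre at d = 0.4205 m, so I = I_cm + Md² gives I = 0.31179 + (5.29)(0.4205)² = 1.2472 kg m².
Thin rod: I_cm = (1/12)ML² = (1/12)(5.66)(0.165)² = 0.012841 kg m²; centre at d = 0.4205 + 0.4205 + 0.0825 = 0.9235 m, so I = I_cm + Md² gives I = 0.012841 + (5.66)(0.9235)² = 4.84 kg m².
Thin rod: I_cm = (1/12)ML² = (1/12)(2.13)(1.1)² = 0.21478 kg m²; centre at d = 0.4205 + 0.4205 + 0.0825 + 0.0825 + 0.55 = 1.556 m, so I = I_cm + Md² gives I = 0.21478 + (2.13)(1.556)² = 5.3718 kg m².
Total I = 1.2472 + 4.84 + 5.3718 = 11.459 kg m².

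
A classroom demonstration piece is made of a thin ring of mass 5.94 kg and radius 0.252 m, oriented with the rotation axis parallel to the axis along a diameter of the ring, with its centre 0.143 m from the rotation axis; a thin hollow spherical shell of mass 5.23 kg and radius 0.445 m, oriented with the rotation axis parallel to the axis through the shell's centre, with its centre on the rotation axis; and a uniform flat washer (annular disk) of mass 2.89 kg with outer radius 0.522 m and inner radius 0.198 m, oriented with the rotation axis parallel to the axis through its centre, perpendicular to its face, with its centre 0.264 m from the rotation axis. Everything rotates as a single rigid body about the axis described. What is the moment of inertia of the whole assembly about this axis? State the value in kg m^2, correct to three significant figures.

1.65

Thin ring: I_cm = (1/2)MR² = (1/2)(5.94)(0.252)² = 0.18861 kg m^2; centre at d = 0.143 m, so the parallel axis theorem gives I = 0.18861 + (5.94)(0.143)² = 0.31007 kg m^2.
Spherical shell: I_cm = (2/3)MR² = (2/3)(5.23)(0.445)² = 0.69045 kg m^2; axis through the centre, so I = 0.69045 kg m^2.
Annular disk: I_cm = (1/2)M(R²+r²) = (1/2)(2.89)[(0.522)² + (0.198)²] = 0.45039 kg m^2; centre at d = 0.264 m, so the parallel axis theorem gives I = 0.45039 + (2.89)(0.264)² = 0.65181 kg m^2.
Total I = 0.31007 + 0.69045 + 0.65181 = 1.6523 kg m^2.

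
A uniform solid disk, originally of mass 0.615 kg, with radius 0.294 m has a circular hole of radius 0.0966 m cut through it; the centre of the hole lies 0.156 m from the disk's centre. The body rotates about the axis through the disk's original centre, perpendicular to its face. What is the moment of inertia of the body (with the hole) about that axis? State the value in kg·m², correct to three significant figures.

0.0247

Unpierced body about its centre: I₀ = (1/2)MR² = (1/2)(0.615)(0.294)² = 0.026579 kg·m².
The removed disk has mass m = M·(r/R)² = (0.615)(0.0966/0.294)² = 0.066395 kg (same uniform areal density).
Its moment of inertia about the rotation axis (parallel-axis theorem): I_hole = (1/2)mr² + md² = (1/2)(0.066395)(0.0966)² + (0.066395)(0.156)² = 0.0019256 kg·m².
Treating the hole as negative mass, I = I₀ − I_hole = 0.026579 − 0.0019256 = 0.024653 kg·m².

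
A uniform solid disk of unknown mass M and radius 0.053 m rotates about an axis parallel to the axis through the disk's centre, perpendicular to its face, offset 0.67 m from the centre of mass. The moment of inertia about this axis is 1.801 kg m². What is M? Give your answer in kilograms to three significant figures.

I = I_cm + Md² = (1/2)MR² + Md² = M·[0.5·(0.053)² + (0.67)²] = M·0.4503.
So M = 1.801 / 0.4503 = 3.9995 kg.

4.00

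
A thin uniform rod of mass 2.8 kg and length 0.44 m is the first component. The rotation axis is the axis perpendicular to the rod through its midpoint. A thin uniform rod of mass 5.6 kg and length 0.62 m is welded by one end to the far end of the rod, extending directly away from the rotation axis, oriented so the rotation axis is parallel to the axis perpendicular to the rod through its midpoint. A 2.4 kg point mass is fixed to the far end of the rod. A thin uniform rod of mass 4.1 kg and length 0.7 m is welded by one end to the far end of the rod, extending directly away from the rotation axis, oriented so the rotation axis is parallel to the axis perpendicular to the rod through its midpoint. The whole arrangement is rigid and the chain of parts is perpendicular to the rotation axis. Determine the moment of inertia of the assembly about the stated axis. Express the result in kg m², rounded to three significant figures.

9.46

Thin rod: I_cm = (1/12)ML² = (1/12)(2.8)(0.44)² = 0.045173 kg m²; axis through the centre, so I = 0.045173 kg m².
Thin rod: I_cm = (1/12)ML² = (1/12)(5.6)(0.62)² = 0.17939 kg m²; centre at d = 0.22 + 0.31 = 0.53 m, so I = I_cm + Md² gives I = 0.17939 + (5.6)(0.53)² = 1.7524 kg m².
Point mass: I_cm = 0; centre at d = 0.22 + 0.31 + 0.31 = 0.84 m, so I = I_cm + Md² gives I = 0 + (2.4)(0.84)² = 1.6934 kg m².
Thin rod: I_cm = (1/12)ML² = (1/12)(4.1)(0.7)² = 0.16742 kg m²; centre at d = 0.22 + 0.31 + 0.31 + 0.35 = 1.19 m, so I = I_cm + Md² gives I = 0.16742 + (4.1)(1.19)² = 5.9734 kg m².
Total I = 0.045173 + 1.7524 + 1.6934 + 5.9734 = 9.4645 kg m².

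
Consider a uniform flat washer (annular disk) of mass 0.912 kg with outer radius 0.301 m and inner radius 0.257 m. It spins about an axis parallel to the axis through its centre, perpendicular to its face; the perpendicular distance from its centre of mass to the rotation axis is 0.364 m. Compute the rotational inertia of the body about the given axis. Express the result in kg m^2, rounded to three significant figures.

I_cm = (1/2)M(R²+r²) = (1/2)(0.912)[(0.301)² + (0.257)²] = 0.071432 kg m^2; centre at d = 0.364 m, so I = I_cm + Md² gives I = 0.071432 + (0.912)(0.364)² = 0.19227 kg m^2.

0.192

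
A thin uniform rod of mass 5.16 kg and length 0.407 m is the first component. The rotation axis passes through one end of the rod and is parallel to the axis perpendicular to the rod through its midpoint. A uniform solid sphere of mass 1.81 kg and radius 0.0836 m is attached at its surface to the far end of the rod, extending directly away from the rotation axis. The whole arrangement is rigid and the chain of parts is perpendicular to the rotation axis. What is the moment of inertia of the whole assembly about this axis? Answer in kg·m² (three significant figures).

0.726

Thin rod: I_cm = (1/12)ML² = (1/12)(5.16)(0.407)² = 0.071229 kg·m²; centre at d = 0.2035 m, so the parallel axis theorem gives I = 0.071229 + (5.16)(0.2035)² = 0.28492 kg·m².
Solid sphere: I_cm = (2/5)MR² = (2/5)(1.81)(0.0836)² = 0.00506 kg·m²; centre at d = 0.2035 + 0.2035 + 0.0836 = 0.4906 m, so the parallel axis theorem gives I = 0.00506 + (1.81)(0.4906)² = 0.44071 kg·m².
Total I = 0.28492 + 0.44071 = 0.72562 kg·m².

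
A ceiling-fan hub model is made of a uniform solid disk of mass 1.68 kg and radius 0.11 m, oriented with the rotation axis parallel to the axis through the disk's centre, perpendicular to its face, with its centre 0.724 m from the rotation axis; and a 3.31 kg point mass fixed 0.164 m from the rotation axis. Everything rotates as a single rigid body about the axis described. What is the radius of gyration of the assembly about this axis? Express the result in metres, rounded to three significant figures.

Solid disk: I_cm = (1/2)MR² = (1/2)(1.68)(0.11)² = 0.010164 kg·m²; centre at d = 0.724 m, so I = I_cm + Md² gives I = 0.010164 + (1.68)(0.724)² = 0.89078 kg·m².
Point mass: I_cm = 0; centre at d = 0.164 m, so I = I_cm + Md² gives I = 0 + (3.31)(0.164)² = 0.089026 kg·m².
Total I = 0.97981 kg·m²; total mass M = 4.99 kg.
k = √(I/M) = √(0.97981/4.99) = 0.44312 m.

0.443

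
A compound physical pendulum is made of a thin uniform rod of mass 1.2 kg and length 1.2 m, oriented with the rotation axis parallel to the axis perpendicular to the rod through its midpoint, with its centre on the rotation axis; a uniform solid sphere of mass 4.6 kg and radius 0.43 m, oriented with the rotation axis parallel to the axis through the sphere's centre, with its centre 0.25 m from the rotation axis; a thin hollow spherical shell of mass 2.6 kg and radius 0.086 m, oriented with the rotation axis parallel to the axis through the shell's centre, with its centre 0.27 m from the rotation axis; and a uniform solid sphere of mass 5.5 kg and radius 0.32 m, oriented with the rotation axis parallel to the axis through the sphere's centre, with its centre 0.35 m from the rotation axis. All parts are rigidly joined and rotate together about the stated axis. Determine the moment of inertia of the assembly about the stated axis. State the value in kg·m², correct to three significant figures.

Thin rod: I_cm = (1/12)ML² = (1/12)(1.2)(1.2)² = 0.144 kg·m²; axis through the centre, so I = 0.144 kg·m².
Solid sphere: I_cm = (2/5)MR² = (2/5)(4.6)(0.43)² = 0.34022 kg·m²; centre at d = 0.25 m, so the parallel axis theorem gives I = 0.34022 + (4.6)(0.25)² = 0.62772 kg·m².
Spherical shell: I_cm = (2/3)MR² = (2/3)(2.6)(0.086)² = 0.01282 kg·m²; centre at d = 0.27 m, so the parallel axis theorem gives I = 0.01282 + (2.6)(0.27)² = 0.20236 kg·m².
Solid sphere: I_cm = (2/5)MR² = (2/5)(5.5)(0.32)² = 0.22528 kg·m²; centre at d = 0.35 m, so the parallel axis theorem gives I = 0.22528 + (5.5)(0.35)² = 0.89903 kg·m².
Total I = 0.144 + 0.62772 + 0.20236 + 0.89903 = 1.8731 kg·m².

1.87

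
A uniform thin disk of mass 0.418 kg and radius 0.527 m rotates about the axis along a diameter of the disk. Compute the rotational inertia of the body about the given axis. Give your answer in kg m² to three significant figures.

I_cm = (1/4)MR² = (1/4)(0.418)(0.527)² = 0.029023 kg m²; axis through the centre, so I = 0.029023 kg m².

0.0290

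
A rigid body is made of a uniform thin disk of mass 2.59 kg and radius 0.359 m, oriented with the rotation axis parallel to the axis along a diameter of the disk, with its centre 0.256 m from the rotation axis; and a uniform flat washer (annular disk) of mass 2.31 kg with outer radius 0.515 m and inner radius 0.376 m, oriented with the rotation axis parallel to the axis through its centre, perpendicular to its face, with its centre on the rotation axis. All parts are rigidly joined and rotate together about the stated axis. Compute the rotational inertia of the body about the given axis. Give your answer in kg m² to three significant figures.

0.723

Thin disk: I_cm = (1/4)MR² = (1/4)(2.59)(0.359)² = 0.08345 kg m²; centre at d = 0.256 m, so the parallel axis theorem gives I = 0.08345 + (2.59)(0.256)² = 0.25319 kg m².
Annular disk: I_cm = (1/2)M(R²+r²) = (1/2)(2.31)[(0.515)² + (0.376)²] = 0.46962 kg m²; axis through the centre, so I = 0.46962 kg m².
Total I = 0.25319 + 0.46962 = 0.72281 kg m².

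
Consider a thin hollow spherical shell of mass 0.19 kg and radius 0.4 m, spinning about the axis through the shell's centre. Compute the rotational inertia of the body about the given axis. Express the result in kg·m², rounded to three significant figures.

I_cm = (2/3)MR² = (2/3)(0.19)(0.4)² = 0.020267 kg·m²; axis through the centre, so I = 0.020267 kg·m².

0.0203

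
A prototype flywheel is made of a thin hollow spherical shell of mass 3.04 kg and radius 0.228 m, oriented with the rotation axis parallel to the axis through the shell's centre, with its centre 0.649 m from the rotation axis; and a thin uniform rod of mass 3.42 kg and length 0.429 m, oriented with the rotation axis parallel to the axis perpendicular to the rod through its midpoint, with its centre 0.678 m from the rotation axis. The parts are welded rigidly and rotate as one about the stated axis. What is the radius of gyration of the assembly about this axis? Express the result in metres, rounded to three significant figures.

0.683

Spherical shell: I_cm = (2/3)MR² = (2/3)(3.04)(0.228)² = 0.10535 kg·m²; centre at d = 0.649 m, so I = I_cm + Md² gives I = 0.10535 + (3.04)(0.649)² = 1.3858 kg·m².
Thin rod: I_cm = (1/12)ML² = (1/12)(3.42)(0.429)² = 0.052452 kg·m²; centre at d = 0.678 m, so I = I_cm + Md² gives I = 0.052452 + (3.42)(0.678)² = 1.6246 kg·m².
Total I = 3.0104 kg·m²; total mass M = 6.46 kg.
k = √(I/M) = √(3.0104/6.46) = 0.68264 m.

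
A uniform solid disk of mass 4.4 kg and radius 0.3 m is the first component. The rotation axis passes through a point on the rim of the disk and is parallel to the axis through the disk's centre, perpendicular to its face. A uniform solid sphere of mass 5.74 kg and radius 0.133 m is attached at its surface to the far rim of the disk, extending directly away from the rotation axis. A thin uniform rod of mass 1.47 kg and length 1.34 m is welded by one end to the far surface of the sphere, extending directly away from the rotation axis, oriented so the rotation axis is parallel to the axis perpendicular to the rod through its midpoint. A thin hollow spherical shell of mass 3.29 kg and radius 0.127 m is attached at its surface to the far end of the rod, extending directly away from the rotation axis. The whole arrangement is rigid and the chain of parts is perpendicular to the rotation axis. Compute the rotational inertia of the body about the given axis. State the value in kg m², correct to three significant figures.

25.3

Solid disk: I_cm = (1/2)MR² = (1/2)(4.4)(0.3)² = 0.198 kg m²; centre at d = 0.3 m, so the parallel axis theorem gives I = 0.198 + (4.4)(0.3)² = 0.594 kg m².
Solid sphere: I_cm = (2/5)MR² = (2/5)(5.74)(0.133)² = 0.040614 kg m²; centre at d = 0.3 + 0.3 + 0.133 = 0.733 m, so the parallel axis theorem gives I = 0.040614 + (5.74)(0.733)² = 3.1247 kg m².
Thin rod: I_cm = (1/12)ML² = (1/12)(1.47)(1.34)² = 0.21996 kg m²; centre at d = 0.3 + 0.3 + 0.133 + 0.133 + 0.67 = 1.536 m, so the parallel axis theorem gives I = 0.21996 + (1.47)(1.536)² = 3.6881 kg m².
Spherical shell: I_cm = (2/3)MR² = (2/3)(3.29)(0.127)² = 0.035376 kg m²; centre at d = 0.3 + 0.3 + 0.133 + 0.133 + 0.67 + 0.67 + 0.127 = 2.333 m, so the parallel axis theorem gives I = 0.035376 + (3.29)(2.333)² = 17.942 kg m².
Total I = 0.594 + 3.1247 + 3.6881 + 17.942 = 25.349 kg m².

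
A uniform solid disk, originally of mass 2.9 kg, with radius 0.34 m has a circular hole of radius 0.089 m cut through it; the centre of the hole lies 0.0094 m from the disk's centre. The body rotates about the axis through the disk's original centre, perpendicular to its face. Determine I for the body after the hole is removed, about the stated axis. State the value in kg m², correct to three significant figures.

0.167

Unpierced body about its centre: I₀ = (1/2)MR² = (1/2)(2.9)(0.34)² = 0.16762 kg m².
The removed disk has mass m = M·(r/R)² = (2.9)(0.089/0.34)² = 0.19871 kg (same uniform areal density).
Its moment of inertia about the rotation axis (parallel-axis theorem): I_hole = (1/2)mr² + md² = (1/2)(0.19871)(0.089)² + (0.19871)(0.0094)² = 0.00080455 kg m².
Treating the hole as negative mass, I = I₀ − I_hole = 0.16762 − 0.00080455 = 0.16682 kg m².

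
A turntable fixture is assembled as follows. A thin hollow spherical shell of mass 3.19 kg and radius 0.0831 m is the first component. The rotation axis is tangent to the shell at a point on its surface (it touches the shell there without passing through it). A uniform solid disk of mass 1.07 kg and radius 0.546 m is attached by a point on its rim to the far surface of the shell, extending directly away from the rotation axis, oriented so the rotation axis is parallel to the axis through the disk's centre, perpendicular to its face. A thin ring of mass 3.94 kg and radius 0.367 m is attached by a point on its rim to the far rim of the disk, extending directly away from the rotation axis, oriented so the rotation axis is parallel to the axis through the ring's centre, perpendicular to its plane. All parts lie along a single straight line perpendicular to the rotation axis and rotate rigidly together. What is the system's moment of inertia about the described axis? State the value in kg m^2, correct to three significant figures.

11.7

Spherical shell: I_cm = (2/3)MR² = (2/3)(3.19)(0.0831)² = 0.014686 kg m^2; centre at d = 0.0831 m, so I = I_cm + Md² gives I = 0.014686 + (3.19)(0.0831)² = 0.036715 kg m^2.
Solid disk: I_cm = (1/2)MR² = (1/2)(1.07)(0.546)² = 0.15949 kg m^2; centre at d = 0.0831 + 0.0831 + 0.546 = 0.7122 m, so I = I_cm + Md² gives I = 0.15949 + (1.07)(0.7122)² = 0.70223 kg m^2.
Thin ring: I_cm = MR² = (3.94)(0.367)² = 0.53067 kg m^2; centre at d = 0.0831 + 0.0831 + 0.546 + 0.546 + 0.367 = 1.6252 m, so I = I_cm + Md² gives I = 0.53067 + (3.94)(1.6252)² = 10.937 kg m^2.
Total I = 0.036715 + 0.70223 + 10.937 = 11.676 kg m^2.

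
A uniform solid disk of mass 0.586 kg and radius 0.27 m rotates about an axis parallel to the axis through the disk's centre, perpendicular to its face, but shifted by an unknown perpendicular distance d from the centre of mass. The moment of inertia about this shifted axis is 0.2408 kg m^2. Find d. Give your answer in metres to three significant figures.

About the centre-of-mass axis, I_cm = (1/2)MR² = (1/2)(0.586)(0.27)² = 0.02136 kg m^2.
Parallel axis theorem: I = I_cm + Md², so Md² = 0.2408 − 0.02136 = 0.21944 kg m^2.
d = √(0.21944 / 0.586) = 0.61194 m.

0.612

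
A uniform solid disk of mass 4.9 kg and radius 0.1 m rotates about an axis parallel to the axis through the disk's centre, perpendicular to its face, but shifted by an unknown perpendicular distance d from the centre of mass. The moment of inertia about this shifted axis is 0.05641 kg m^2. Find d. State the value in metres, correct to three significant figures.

About the centre-of-mass axis, I_cm = (1/2)MR² = (1/2)(4.9)(0.1)² = 0.0245 kg m^2.
Parallel axis theorem: I = I_cm + Md², so Md² = 0.05641 − 0.0245 = 0.03191 kg m^2.
d = √(0.03191 / 4.9) = 0.080698 m.

0.0807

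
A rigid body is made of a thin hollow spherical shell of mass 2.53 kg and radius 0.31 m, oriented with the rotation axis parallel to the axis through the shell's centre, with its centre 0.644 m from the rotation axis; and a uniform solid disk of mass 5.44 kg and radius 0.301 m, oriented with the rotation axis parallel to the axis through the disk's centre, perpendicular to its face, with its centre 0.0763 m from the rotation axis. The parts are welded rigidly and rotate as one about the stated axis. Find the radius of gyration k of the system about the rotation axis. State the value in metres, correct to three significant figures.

0.432

Spherical shell: I_cm = (2/3)MR² = (2/3)(2.53)(0.31)² = 0.16209 kg m^2; centre at d = 0.644 m, so I = I_cm + Md² gives I = 0.16209 + (2.53)(0.644)² = 1.2114 kg m^2.
Solid disk: I_cm = (1/2)MR² = (1/2)(5.44)(0.301)² = 0.24643 kg m^2; centre at d = 0.0763 m, so I = I_cm + Md² gives I = 0.24643 + (5.44)(0.0763)² = 0.2781 kg m^2.
Total I = 1.4895 kg m^2; total mass M = 7.97 kg.
k = √(I/M) = √(1.4895/7.97) = 0.4323 m.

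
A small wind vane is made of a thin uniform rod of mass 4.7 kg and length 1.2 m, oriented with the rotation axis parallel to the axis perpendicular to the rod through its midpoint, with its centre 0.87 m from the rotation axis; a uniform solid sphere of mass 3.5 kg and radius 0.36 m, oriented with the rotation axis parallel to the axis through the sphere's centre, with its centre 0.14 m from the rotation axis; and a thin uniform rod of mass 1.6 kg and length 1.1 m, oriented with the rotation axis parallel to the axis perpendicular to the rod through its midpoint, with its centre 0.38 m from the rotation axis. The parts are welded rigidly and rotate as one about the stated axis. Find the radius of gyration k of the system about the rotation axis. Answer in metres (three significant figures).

Thin rod: I_cm = (1/12)ML² = (1/12)(4.7)(1.2)² = 0.564 kg·m²; centre at d = 0.87 m, so the parallel axis theorem gives I = 0.564 + (4.7)(0.87)² = 4.1214 kg·m².
Solid sphere: I_cm = (2/5)MR² = (2/5)(3.5)(0.36)² = 0.18144 kg·m²; centre at d = 0.14 m, so the parallel axis theorem gives I = 0.18144 + (3.5)(0.14)² = 0.25004 kg·m².
Thin rod: I_cm = (1/12)ML² = (1/12)(1.6)(1.1)² = 0.16133 kg·m²; centre at d = 0.38 m, so the parallel axis theorem gives I = 0.16133 + (1.6)(0.38)² = 0.39237 kg·m².
Total I = 4.7638 kg·m²; total mass M = 9.8 kg.
k = √(I/M) = √(4.7638/9.8) = 0.69721 m.

0.697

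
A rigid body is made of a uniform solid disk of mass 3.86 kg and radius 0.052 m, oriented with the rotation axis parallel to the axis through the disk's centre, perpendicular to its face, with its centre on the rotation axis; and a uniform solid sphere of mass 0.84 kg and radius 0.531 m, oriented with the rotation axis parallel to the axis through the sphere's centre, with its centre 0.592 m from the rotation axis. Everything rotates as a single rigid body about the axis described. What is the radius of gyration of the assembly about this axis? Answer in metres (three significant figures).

Solid disk: I_cm = (1/2)MR² = (1/2)(3.86)(0.052)² = 0.0052187 kg m^2; axis through the centre, so I = 0.0052187 kg m^2.
Solid sphere: I_cm = (2/5)MR² = (2/5)(0.84)(0.531)² = 0.094739 kg m^2; centre at d = 0.592 m, so I = I_cm + Md² gives I = 0.094739 + (0.84)(0.592)² = 0.38913 kg m^2.
Total I = 0.39435 kg m^2; total mass M = 4.7 kg.
k = √(I/M) = √(0.39435/4.7) = 0.28966 m.

0.290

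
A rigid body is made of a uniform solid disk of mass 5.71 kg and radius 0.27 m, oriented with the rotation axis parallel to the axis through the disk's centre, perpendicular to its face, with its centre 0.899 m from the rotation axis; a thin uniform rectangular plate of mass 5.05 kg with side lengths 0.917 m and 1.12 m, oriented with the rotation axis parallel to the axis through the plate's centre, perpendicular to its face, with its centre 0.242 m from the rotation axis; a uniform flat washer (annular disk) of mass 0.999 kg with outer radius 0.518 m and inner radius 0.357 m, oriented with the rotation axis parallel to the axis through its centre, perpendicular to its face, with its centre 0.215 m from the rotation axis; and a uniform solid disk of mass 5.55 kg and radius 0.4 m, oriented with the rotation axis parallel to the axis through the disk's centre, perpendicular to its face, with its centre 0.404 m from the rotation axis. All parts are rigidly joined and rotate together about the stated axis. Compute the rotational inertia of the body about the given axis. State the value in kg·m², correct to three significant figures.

7.59

Solid disk: I_cm = (1/2)MR² = (1/2)(5.71)(0.27)² = 0.20813 kg·m²; centre at d = 0.899 m, so the parallel axis theorem gives I = 0.20813 + (5.71)(0.899)² = 4.823 kg·m².
Rectangular plate: I_cm = (1/12)M(a²+b²) = (1/12)(5.05)[(0.917)² + (1.12)²] = 0.88177 kg·m²; centre at d = 0.242 m, so the parallel axis theorem gives I = 0.88177 + (5.05)(0.242)² = 1.1775 kg·m².
Annular disk: I_cm = (1/2)M(R²+r²) = (1/2)(0.999)[(0.518)² + (0.357)²] = 0.19769 kg·m²; centre at d = 0.215 m, so the parallel axis theorem gives I = 0.19769 + (0.999)(0.215)² = 0.24387 kg·m².
Solid disk: I_cm = (1/2)MR² = (1/2)(5.55)(0.4)² = 0.444 kg·m²; centre at d = 0.404 m, so the parallel axis theorem gives I = 0.444 + (5.55)(0.404)² = 1.3498 kg·m².
Total I = 4.823 + 1.1775 + 0.24387 + 1.3498 = 7.5942 kg·m².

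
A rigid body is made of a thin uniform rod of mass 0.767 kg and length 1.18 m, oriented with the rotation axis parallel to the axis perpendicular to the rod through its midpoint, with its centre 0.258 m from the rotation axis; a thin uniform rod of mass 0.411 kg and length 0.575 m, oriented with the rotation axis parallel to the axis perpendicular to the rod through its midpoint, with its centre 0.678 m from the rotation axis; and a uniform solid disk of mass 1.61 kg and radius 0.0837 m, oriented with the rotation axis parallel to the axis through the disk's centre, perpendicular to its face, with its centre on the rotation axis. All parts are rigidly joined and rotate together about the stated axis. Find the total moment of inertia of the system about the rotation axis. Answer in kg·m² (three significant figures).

0.346

Thin rod: I_cm = (1/12)ML² = (1/12)(0.767)(1.18)² = 0.088998 kg·m²; centre at d = 0.258 m, so I = I_cm + Md² gives I = 0.088998 + (0.767)(0.258)² = 0.14005 kg·m².
Thin rod: I_cm = (1/12)ML² = (1/12)(0.411)(0.575)² = 0.011324 kg·m²; centre at d = 0.678 m, so I = I_cm + Md² gives I = 0.011324 + (0.411)(0.678)² = 0.20025 kg·m².
Solid disk: I_cm = (1/2)MR² = (1/2)(1.61)(0.0837)² = 0.0056396 kg·m²; axis through the centre, so I = 0.0056396 kg·m².
Total I = 0.14005 + 0.20025 + 0.0056396 = 0.34595 kg·m².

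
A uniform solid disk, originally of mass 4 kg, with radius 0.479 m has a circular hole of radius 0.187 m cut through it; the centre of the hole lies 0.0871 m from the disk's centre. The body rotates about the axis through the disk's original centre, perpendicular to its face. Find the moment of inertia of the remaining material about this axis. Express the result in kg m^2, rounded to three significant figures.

0.444

Unpierced body about its centre: I₀ = (1/2)MR² = (1/2)(4)(0.479)² = 0.45888 kg m^2.
The removed disk has mass m = M·(r/R)² = (4)(0.187/0.479)² = 0.60964 kg (same uniform areal density).
Its moment of inertia about the rotation axis (parallel-axis theorem): I_hole = (1/2)mr² + md² = (1/2)(0.60964)(0.187)² + (0.60964)(0.0871)² = 0.015284 kg m^2.
Treating the hole as negative mass, I = I₀ − I_hole = 0.45888 − 0.015284 = 0.4436 kg m^2.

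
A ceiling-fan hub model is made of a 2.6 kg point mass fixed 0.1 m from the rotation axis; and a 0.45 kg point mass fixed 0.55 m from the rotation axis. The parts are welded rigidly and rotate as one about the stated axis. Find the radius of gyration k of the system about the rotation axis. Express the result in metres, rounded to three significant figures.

Point mass: I_cm = 0; centre at d = 0.1 m, so the parallel axis theorem gives I = 0 + (2.6)(0.1)² = 0.026 kg m^2.
Point mass: I_cm = 0; centre at d = 0.55 m, so the parallel axis theorem gives I = 0 + (0.45)(0.55)² = 0.13613 kg m^2.
Total I = 0.16213 kg m^2; total mass M = 3.05 kg.
k = √(I/M) = √(0.16213/3.05) = 0.23056 m.

0.231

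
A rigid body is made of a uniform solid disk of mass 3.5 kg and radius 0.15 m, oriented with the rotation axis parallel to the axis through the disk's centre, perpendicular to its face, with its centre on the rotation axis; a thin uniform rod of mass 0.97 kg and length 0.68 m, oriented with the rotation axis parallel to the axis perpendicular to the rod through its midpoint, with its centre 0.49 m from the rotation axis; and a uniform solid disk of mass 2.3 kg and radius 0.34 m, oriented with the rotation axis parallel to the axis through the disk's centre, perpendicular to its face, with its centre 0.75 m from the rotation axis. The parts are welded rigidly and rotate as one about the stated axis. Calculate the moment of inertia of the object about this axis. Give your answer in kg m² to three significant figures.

1.74

Solid disk: I_cm = (1/2)MR² = (1/2)(3.5)(0.15)² = 0.039375 kg m²; axis through the centre, so I = 0.039375 kg m².
Thin rod: I_cm = (1/12)ML² = (1/12)(0.97)(0.68)² = 0.037377 kg m²; centre at d = 0.49 m, so the parallel axis theorem gives I = 0.037377 + (0.97)(0.49)² = 0.27027 kg m².
Solid disk: I_cm = (1/2)MR² = (1/2)(2.3)(0.34)² = 0.13294 kg m²; centre at d = 0.75 m, so the parallel axis theorem gives I = 0.13294 + (2.3)(0.75)² = 1.4267 kg m².
Total I = 0.039375 + 0.27027 + 1.4267 = 1.7363 kg m².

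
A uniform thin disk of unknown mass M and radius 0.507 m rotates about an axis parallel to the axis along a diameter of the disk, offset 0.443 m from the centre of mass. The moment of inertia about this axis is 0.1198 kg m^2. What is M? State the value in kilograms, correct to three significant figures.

I = I_cm + Md² = (1/4)MR² + Md² = M·[0.25·(0.507)² + (0.443)²] = M·0.26051.
So M = 0.1198 / 0.26051 = 0.45986 kg.

0.460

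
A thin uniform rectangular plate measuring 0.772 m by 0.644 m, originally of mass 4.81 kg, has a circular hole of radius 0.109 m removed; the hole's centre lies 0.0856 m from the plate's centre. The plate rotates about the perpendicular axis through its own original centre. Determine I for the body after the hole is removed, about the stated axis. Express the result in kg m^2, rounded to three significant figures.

Unpierced body about its centre: I₀ = (1/12)M(a²+b²) = (1/12)(4.81)[(0.772)² + (0.644)²] = 0.40513 kg m^2.
The removed disk has mass m = M·πr²/(ab) = (4.81)·π(0.109)²/(0.772·0.644) = 0.36111 kg (same uniform areal density).
Its moment of inertia about the rotation axis (parallel-axis theorem): I_hole = (1/2)mr² + md² = (1/2)(0.36111)(0.109)² + (0.36111)(0.0856)² = 0.0047912 kg m^2.
Treating the hole as negative mass, I = I₀ − I_hole = 0.40513 − 0.0047912 = 0.40034 kg m^2.

0.400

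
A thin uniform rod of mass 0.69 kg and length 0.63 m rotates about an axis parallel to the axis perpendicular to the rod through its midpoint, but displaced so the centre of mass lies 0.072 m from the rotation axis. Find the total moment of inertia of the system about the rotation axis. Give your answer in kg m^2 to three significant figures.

I_cm = (1/12)ML² = (1/12)(0.69)(0.63)² = 0.022822 kg m^2; centre at d = 0.072 m, so the parallel axis theorem gives I = 0.022822 + (0.69)(0.072)² = 0.026399 kg m^2.

0.0264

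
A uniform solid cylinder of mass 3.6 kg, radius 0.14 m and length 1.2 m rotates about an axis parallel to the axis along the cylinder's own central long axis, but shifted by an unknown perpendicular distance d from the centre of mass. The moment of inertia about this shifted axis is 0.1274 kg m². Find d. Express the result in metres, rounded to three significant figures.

About the centre-of-mass axis, I_cm = (1/2)MR² = (1/2)(3.6)(0.14)² = 0.03528 kg m².
Parallel axis theorem: I = I_cm + Md², so Md² = 0.1274 − 0.03528 = 0.09212 kg m².
d = √(0.09212 / 3.6) = 0.15997 m.

0.160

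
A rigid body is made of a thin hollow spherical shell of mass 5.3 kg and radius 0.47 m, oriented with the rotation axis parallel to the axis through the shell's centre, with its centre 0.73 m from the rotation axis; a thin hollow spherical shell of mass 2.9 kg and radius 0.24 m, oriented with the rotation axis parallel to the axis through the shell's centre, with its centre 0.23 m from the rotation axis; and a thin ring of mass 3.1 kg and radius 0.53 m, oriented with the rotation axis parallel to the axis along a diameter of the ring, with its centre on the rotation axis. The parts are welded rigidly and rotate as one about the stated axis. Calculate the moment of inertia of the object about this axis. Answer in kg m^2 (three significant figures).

Spherical shell: I_cm = (2/3)MR² = (2/3)(5.3)(0.47)² = 0.78051 kg m^2; centre at d = 0.73 m, so I = I_cm + Md² gives I = 0.78051 + (5.3)(0.73)² = 3.6049 kg m^2.
Spherical shell: I_cm = (2/3)MR² = (2/3)(2.9)(0.24)² = 0.11136 kg m^2; centre at d = 0.23 m, so I = I_cm + Md² gives I = 0.11136 + (2.9)(0.23)² = 0.26477 kg m^2.
Thin ring: I_cm = (1/2)MR² = (1/2)(3.1)(0.53)² = 0.4354 kg m^2; axis through the centre, so I = 0.4354 kg m^2.
Total I = 3.6049 + 0.26477 + 0.4354 = 4.305 kg m^2.

4.31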